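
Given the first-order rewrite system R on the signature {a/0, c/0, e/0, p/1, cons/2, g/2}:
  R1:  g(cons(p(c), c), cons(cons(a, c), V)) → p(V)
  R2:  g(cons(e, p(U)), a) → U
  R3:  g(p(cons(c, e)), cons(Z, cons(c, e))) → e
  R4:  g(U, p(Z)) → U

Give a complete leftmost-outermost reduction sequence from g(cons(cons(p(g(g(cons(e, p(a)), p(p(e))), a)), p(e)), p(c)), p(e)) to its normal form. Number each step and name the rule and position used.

1. g(cons(cons(p(g(g(cons(e, p(a)), p(p(e))), a)), p(e)), p(c)), p(e))  →  cons(cons(p(g(g(cons(e, p(a)), p(p(e))), a)), p(e)), p(c))   [R4 at ε]
2. cons(cons(p(g(g(cons(e, p(a)), p(p(e))), a)), p(e)), p(c))  →  cons(cons(p(g(cons(e, p(a)), a)), p(e)), p(c))   [R4 at 1.1.1.1]
3. cons(cons(p(g(cons(e, p(a)), a)), p(e)), p(c))  →  cons(cons(p(a), p(e)), p(c))   [R2 at 1.1.1]

cons(cons(p(a), p(e)), p(c))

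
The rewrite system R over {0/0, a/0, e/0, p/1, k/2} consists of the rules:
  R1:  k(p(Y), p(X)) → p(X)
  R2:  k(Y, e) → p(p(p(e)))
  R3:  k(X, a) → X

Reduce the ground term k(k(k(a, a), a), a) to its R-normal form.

1. k(k(k(a, a), a), a)  →  k(k(a, a), a)   [R3 at ε]
2. k(k(a, a), a)  →  k(a, a)   [R3 at ε]
3. k(a, a)  →  a   [R3 at ε]

a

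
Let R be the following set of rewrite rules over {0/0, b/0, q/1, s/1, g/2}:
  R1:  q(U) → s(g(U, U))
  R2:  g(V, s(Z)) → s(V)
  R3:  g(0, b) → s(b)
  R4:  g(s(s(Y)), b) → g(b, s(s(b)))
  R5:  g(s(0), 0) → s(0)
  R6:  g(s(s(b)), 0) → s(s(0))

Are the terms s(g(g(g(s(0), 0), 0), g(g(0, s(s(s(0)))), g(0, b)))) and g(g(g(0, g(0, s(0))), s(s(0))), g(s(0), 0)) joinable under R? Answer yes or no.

yes — NF(t₁) = s(s(s(0))), NF(t₂) = s(s(s(0)))

Reduce t₁ = s(g(g(g(s(0), 0), 0), g(g(0, s(s(s(0)))), g(0, b)))):
1. s(g(g(g(s(0), 0), 0), g(g(0, s(s(s(0)))), g(0, b))))  →  s(g(g(s(0), 0), g(g(0, s(s(s(0)))), g(0, b))))   [R5 at 1.1.1]
2. s(g(g(s(0), 0), g(g(0, s(s(s(0)))), g(0, b))))  →  s(g(s(0), g(g(0, s(s(s(0)))), g(0, b))))   [R5 at 1.1]
3. s(g(s(0), g(g(0, s(s(s(0)))), g(0, b))))  →  s(g(s(0), g(s(0), g(0, b))))   [R2 at 1.2.1]
4. s(g(s(0), g(s(0), g(0, b))))  →  s(g(s(0), g(s(0), s(b))))   [R3 at 1.2.2]
5. s(g(s(0), g(s(0), s(b))))  →  s(g(s(0), s(s(0))))   [R2 at 1.2]
6. s(g(s(0), s(s(0))))  →  s(s(s(0)))   [R2 at 1]

Reduce t₂ = g(g(g(0, g(0, s(0))), s(s(0))), g(s(0), 0)):
1. g(g(g(0, g(0, s(0))), s(s(0))), g(s(0), 0))  →  g(s(g(0, g(0, s(0)))), g(s(0), 0))   [R2 at 1]
2. g(s(g(0, g(0, s(0)))), g(s(0), 0))  →  g(s(g(0, s(0))), g(s(0), 0))   [R2 at 1.1.2]
3. g(s(g(0, s(0))), g(s(0), 0))  →  g(s(s(0)), g(s(0), 0))   [R2 at 1.1]
4. g(s(s(0)), g(s(0), 0))  →  g(s(s(0)), s(0))   [R5 at 2]
5. g(s(s(0)), s(0))  →  s(s(s(0)))   [R2 at ε]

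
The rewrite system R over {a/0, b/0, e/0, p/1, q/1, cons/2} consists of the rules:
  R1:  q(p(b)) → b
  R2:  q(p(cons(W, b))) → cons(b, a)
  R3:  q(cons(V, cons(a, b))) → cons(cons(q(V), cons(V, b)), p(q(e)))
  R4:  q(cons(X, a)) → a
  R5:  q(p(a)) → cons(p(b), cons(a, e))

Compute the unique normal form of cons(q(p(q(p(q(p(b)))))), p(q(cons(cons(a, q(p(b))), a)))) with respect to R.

cons(b, p(a))

1. cons(q(p(q(p(q(p(b)))))), p(q(cons(cons(a, q(p(b))), a))))  →  cons(q(p(q(p(b)))), p(q(cons(cons(a, q(p(b))), a))))   [R1 at 1.1.1.1.1]
2. cons(q(p(q(p(b)))), p(q(cons(cons(a, q(p(b))), a))))  →  cons(q(p(b)), p(q(cons(cons(a, q(p(b))), a))))   [R1 at 1.1.1]
3. cons(q(p(b)), p(q(cons(cons(a, q(p(b))), a))))  →  cons(b, p(q(cons(cons(a, q(p(b))), a))))   [R1 at 1]
4. cons(b, p(q(cons(cons(a, q(p(b))), a))))  →  cons(b, p(a))   [R4 at 2.1]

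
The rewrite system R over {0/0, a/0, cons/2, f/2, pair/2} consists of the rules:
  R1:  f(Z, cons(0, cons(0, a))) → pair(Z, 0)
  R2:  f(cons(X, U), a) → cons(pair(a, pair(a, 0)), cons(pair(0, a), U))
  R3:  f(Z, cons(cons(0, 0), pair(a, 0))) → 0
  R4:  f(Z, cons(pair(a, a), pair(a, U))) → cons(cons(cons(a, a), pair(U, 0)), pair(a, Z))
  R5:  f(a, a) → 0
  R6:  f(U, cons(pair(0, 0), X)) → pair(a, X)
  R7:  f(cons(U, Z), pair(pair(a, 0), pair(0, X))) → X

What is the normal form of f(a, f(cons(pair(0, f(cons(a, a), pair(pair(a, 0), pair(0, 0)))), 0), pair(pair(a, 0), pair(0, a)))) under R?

1. f(a, f(cons(pair(0, f(cons(a, a), pair(pair(a, 0), pair(0, 0)))), 0), pair(pair(a, 0), pair(0, a))))  →  f(a, a)   [R7 at 2]
2. f(a, a)  →  0   [R5 at ε]

0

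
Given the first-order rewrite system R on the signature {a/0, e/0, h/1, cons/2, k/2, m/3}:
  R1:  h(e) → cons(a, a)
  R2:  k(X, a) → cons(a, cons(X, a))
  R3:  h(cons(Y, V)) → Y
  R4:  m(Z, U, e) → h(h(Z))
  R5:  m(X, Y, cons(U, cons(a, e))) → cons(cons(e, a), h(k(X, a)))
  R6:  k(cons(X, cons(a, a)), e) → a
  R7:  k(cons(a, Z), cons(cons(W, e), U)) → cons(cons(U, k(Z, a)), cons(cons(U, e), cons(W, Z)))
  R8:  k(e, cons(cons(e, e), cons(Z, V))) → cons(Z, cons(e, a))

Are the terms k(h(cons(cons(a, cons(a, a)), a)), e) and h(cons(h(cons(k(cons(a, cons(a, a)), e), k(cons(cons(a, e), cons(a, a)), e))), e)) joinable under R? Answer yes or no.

Reduce t₁ = k(h(cons(cons(a, cons(a, a)), a)), e):
1. k(h(cons(cons(a, cons(a, a)), a)), e)  →  k(cons(a, cons(a, a)), e)   [R3 at 1]
2. k(cons(a, cons(a, a)), e)  →  a   [R6 at ε]

Reduce t₂ = h(cons(h(cons(k(cons(a, cons(a, a)), e), k(cons(cons(a, e), cons(a, a)), e))), e)):
1. h(cons(h(cons(k(cons(a, cons(a, a)), e), k(cons(cons(a, e), cons(a, a)), e))), e))  →  h(cons(k(cons(a, cons(a, a)), e), k(cons(cons(a, e), cons(a, a)), e)))   [R3 at ε]
2. h(cons(k(cons(a, cons(a, a)), e), k(cons(cons(a, e), cons(a, a)), e)))  →  k(cons(a, cons(a, a)), e)   [R3 at ε]
3. k(cons(a, cons(a, a)), e)  →  a   [R6 at ε]

yes — NF(t₁) = a, NF(t₂) = a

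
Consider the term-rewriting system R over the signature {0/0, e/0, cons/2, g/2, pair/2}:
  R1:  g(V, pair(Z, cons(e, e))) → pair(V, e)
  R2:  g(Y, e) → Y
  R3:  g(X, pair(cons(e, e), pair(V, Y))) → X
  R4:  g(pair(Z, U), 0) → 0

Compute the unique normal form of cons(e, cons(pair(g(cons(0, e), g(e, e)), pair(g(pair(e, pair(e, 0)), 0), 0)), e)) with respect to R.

cons(e, cons(pair(cons(0, e), pair(0, 0)), e))

1. cons(e, cons(pair(g(cons(0, e), g(e, e)), pair(g(pair(e, pair(e, 0)), 0), 0)), e))  →  cons(e, cons(pair(g(cons(0, e), e), pair(g(pair(e, pair(e, 0)), 0), 0)), e))   [R2 at 2.1.1.2]
2. cons(e, cons(pair(g(cons(0, e), e), pair(g(pair(e, pair(e, 0)), 0), 0)), e))  →  cons(e, cons(pair(cons(0, e), pair(g(pair(e, pair(e, 0)), 0), 0)), e))   [R2 at 2.1.1]
3. cons(e, cons(pair(cons(0, e), pair(g(pair(e, pair(e, 0)), 0), 0)), e))  →  cons(e, cons(pair(cons(0, e), pair(0, 0)), e))   [R4 at 2.1.2.1]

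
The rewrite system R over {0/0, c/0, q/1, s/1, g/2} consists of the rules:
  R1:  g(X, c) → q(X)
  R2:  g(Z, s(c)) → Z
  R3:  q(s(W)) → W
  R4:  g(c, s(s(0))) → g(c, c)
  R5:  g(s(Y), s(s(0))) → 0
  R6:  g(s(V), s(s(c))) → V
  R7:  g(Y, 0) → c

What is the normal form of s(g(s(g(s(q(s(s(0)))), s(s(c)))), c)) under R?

1. s(g(s(g(s(q(s(s(0)))), s(s(c)))), c))  →  s(q(s(g(s(q(s(s(0)))), s(s(c))))))   [R1 at 1]
2. s(q(s(g(s(q(s(s(0)))), s(s(c))))))  →  s(g(s(q(s(s(0)))), s(s(c))))   [R3 at 1]
3. s(g(s(q(s(s(0)))), s(s(c))))  →  s(q(s(s(0))))   [R6 at 1]
4. s(q(s(s(0))))  →  s(s(0))   [R3 at 1]

s(s(0))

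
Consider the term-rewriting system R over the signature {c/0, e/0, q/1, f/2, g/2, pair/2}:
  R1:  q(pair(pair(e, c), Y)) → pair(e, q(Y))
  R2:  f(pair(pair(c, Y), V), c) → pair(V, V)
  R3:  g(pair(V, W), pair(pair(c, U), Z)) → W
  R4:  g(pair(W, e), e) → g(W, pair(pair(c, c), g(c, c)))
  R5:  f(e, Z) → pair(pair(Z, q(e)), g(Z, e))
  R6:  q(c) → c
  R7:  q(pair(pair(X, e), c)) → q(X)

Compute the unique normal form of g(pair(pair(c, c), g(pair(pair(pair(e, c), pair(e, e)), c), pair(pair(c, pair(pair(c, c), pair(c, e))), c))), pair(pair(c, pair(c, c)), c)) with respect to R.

1. g(pair(pair(c, c), g(pair(pair(pair(e, c), pair(e, e)), c), pair(pair(c, pair(pair(c, c), pair(c, e))), c))), pair(pair(c, pair(c, c)), c))  →  g(pair(pair(pair(e, c), pair(e, e)), c), pair(pair(c, pair(pair(c, c), pair(c, e))), c))   [R3 at ε]
2. g(pair(pair(pair(e, c), pair(e, e)), c), pair(pair(c, pair(pair(c, c), pair(c, e))), c))  →  c   [R3 at ε]

c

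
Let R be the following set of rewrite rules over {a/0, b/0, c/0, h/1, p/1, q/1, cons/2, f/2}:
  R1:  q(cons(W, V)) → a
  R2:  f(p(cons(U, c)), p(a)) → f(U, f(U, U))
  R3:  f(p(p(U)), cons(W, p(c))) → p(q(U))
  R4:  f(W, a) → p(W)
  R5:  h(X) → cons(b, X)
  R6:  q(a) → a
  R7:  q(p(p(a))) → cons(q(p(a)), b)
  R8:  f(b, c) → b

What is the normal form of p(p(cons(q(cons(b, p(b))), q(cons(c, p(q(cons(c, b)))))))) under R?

p(p(cons(a, a)))

1. p(p(cons(q(cons(b, p(b))), q(cons(c, p(q(cons(c, b))))))))  →  p(p(cons(a, q(cons(c, p(q(cons(c, b))))))))   [R1 at 1.1.1]
2. p(p(cons(a, q(cons(c, p(q(cons(c, b))))))))  →  p(p(cons(a, a)))   [R1 at 1.1.2]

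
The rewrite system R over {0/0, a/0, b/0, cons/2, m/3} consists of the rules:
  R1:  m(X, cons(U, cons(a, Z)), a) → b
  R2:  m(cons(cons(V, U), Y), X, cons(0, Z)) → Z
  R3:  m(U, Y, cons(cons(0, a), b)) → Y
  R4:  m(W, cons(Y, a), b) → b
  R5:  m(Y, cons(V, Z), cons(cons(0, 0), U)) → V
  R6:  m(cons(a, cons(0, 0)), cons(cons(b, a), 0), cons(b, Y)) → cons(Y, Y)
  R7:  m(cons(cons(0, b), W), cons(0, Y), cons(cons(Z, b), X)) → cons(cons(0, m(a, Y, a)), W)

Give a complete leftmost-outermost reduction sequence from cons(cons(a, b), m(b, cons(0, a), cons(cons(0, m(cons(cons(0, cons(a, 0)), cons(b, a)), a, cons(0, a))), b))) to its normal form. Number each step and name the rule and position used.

1. cons(cons(a, b), m(b, cons(0, a), cons(cons(0, m(cons(cons(0, cons(a, 0)), cons(b, a)), a, cons(0, a))), b)))  →  cons(cons(a, b), m(b, cons(0, a), cons(cons(0, a), b)))   [R2 at 2.3.1.2]
2. cons(cons(a, b), m(b, cons(0, a), cons(cons(0, a), b)))  →  cons(cons(a, b), cons(0, a))   [R3 at 2]

cons(cons(a, b), cons(0, a))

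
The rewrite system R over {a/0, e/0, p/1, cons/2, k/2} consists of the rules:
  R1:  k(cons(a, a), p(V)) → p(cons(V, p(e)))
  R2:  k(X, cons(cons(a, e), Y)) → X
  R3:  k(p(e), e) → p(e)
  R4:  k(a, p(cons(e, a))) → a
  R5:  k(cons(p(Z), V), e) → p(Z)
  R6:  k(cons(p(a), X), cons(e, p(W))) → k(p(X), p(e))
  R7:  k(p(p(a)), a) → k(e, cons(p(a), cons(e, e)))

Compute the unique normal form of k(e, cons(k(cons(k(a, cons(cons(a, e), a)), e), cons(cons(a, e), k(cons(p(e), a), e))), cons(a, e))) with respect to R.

e

1. k(e, cons(k(cons(k(a, cons(cons(a, e), a)), e), cons(cons(a, e), k(cons(p(e), a), e))), cons(a, e)))  →  k(e, cons(cons(k(a, cons(cons(a, e), a)), e), cons(a, e)))   [R2 at 2.1]
2. k(e, cons(cons(k(a, cons(cons(a, e), a)), e), cons(a, e)))  →  k(e, cons(cons(a, e), cons(a, e)))   [R2 at 2.1.1]
3. k(e, cons(cons(a, e), cons(a, e)))  →  e   [R2 at ε]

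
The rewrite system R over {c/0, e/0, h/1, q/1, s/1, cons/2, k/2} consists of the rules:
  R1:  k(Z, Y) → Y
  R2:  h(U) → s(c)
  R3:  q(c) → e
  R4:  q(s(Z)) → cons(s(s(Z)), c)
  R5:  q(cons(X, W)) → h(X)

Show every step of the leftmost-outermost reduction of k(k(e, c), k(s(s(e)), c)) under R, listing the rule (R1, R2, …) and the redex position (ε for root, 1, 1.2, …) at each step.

c

1. k(k(e, c), k(s(s(e)), c))  →  k(s(s(e)), c)   [R1 at ε]
2. k(s(s(e)), c)  →  c   [R1 at ε]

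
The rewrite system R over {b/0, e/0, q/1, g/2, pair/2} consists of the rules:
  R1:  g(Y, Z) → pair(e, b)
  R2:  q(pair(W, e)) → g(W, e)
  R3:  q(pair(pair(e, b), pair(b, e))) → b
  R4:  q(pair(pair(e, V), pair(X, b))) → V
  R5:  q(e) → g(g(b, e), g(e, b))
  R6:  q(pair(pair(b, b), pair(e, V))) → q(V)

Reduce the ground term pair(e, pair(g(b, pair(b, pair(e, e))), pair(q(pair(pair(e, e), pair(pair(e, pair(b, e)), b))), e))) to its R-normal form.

1. pair(e, pair(g(b, pair(b, pair(e, e))), pair(q(pair(pair(e, e), pair(pair(e, pair(b, e)), b))), e)))  →  pair(e, pair(pair(e, b), pair(q(pair(pair(e, e), pair(pair(e, pair(b, e)), b))), e)))   [R1 at 2.1]
2. pair(e, pair(pair(e, b), pair(q(pair(pair(e, e), pair(pair(e, pair(b, e)), b))), e)))  →  pair(e, pair(pair(e, b), pair(e, e)))   [R4 at 2.2.1]

pair(e, pair(pair(e, b), pair(e, e)))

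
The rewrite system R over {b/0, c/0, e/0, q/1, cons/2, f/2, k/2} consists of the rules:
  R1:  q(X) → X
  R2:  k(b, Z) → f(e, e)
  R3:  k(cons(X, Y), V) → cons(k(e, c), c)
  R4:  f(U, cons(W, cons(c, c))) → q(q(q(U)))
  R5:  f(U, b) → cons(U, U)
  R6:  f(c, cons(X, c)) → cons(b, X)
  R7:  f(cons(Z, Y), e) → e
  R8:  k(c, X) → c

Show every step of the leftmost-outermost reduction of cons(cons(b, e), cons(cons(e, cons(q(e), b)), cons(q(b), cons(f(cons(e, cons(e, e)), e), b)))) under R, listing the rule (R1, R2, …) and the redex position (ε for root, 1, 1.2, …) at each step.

cons(cons(b, e), cons(cons(e, cons(e, b)), cons(b, cons(e, b))))

1. cons(cons(b, e), cons(cons(e, cons(q(e), b)), cons(q(b), cons(f(cons(e, cons(e, e)), e), b))))  →  cons(cons(b, e), cons(cons(e, cons(e, b)), cons(q(b), cons(f(cons(e, cons(e, e)), e), b))))   [R1 at 2.1.2.1]
2. cons(cons(b, e), cons(cons(e, cons(e, b)), cons(q(b), cons(f(cons(e, cons(e, e)), e), b))))  →  cons(cons(b, e), cons(cons(e, cons(e, b)), cons(b, cons(f(cons(e, cons(e, e)), e), b))))   [R1 at 2.2.1]
3. cons(cons(b, e), cons(cons(e, cons(e, b)), cons(b, cons(f(cons(e, cons(e, e)), e), b))))  →  cons(cons(b, e), cons(cons(e, cons(e, b)), cons(b, cons(e, b))))   [R7 at 2.2.2.1]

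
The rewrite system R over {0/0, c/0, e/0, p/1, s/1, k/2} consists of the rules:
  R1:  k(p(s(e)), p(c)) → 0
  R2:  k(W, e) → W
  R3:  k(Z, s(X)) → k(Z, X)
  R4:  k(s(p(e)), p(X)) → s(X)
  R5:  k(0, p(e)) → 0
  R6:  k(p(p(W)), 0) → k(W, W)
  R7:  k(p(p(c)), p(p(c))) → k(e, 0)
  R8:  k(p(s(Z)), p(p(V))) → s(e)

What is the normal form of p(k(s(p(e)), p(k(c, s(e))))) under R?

p(s(c))

1. p(k(s(p(e)), p(k(c, s(e)))))  →  p(s(k(c, s(e))))   [R4 at 1]
2. p(s(k(c, s(e))))  →  p(s(k(c, e)))   [R3 at 1.1]
3. p(s(k(c, e)))  →  p(s(c))   [R2 at 1.1]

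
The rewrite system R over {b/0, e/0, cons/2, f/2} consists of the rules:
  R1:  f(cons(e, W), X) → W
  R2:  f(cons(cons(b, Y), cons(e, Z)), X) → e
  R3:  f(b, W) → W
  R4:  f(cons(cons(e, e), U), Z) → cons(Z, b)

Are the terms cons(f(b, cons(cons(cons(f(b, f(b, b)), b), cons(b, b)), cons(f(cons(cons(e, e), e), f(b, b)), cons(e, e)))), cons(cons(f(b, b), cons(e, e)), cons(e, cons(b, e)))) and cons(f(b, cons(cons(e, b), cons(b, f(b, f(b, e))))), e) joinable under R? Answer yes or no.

no — NF(t₁) = cons(cons(cons(cons(b, b), cons(b, b)), cons(cons(b, b), cons(e, e))), cons(cons(b, cons(e, e)), cons(e, cons(b, e)))), NF(t₂) = cons(cons(cons(e, b), cons(b, e)), e)

Reduce t₁ = cons(f(b, cons(cons(cons(f(b, f(b, b)), b), cons(b, b)), cons(f(cons(cons(e, e), e), f(b, b)), cons(e, e)))), cons(cons(f(b, b), cons(e, e)), cons(e, cons(b, e)))):
1. cons(f(b, cons(cons(cons(f(b, f(b, b)), b), cons(b, b)), cons(f(cons(cons(e, e), e), f(b, b)), cons(e, e)))), cons(cons(f(b, b), cons(e, e)), cons(e, cons(b, e))))  →  cons(cons(cons(cons(f(b, f(b, b)), b), cons(b, b)), cons(f(cons(cons(e, e), e), f(b, b)), cons(e, e))), cons(cons(f(b, b), cons(e, e)), cons(e, cons(b, e))))   [R3 at 1]
2. cons(cons(cons(cons(f(b, f(b, b)), b), cons(b, b)), cons(f(cons(cons(e, e), e), f(b, b)), cons(e, e))), cons(cons(f(b, b), cons(e, e)), cons(e, cons(b, e))))  →  cons(cons(cons(cons(f(b, b), b), cons(b, b)), cons(f(cons(cons(e, e), e), f(b, b)), cons(e, e))), cons(cons(f(b, b), cons(e, e)), cons(e, cons(b, e))))   [R3 at 1.1.1.1]
3. cons(cons(cons(cons(f(b, b), b), cons(b, b)), cons(f(cons(cons(e, e), e), f(b, b)), cons(e, e))), cons(cons(f(b, b), cons(e, e)), cons(e, cons(b, e))))  →  cons(cons(cons(cons(b, b), cons(b, b)), cons(f(cons(cons(e, e), e), f(b, b)), cons(e, e))), cons(cons(f(b, b), cons(e, e)), cons(e, cons(b, e))))   [R3 at 1.1.1.1]
4. cons(cons(cons(cons(b, b), cons(b, b)), cons(f(cons(cons(e, e), e), f(b, b)), cons(e, e))), cons(cons(f(b, b), cons(e, e)), cons(e, cons(b, e))))  →  cons(cons(cons(cons(b, b), cons(b, b)), cons(cons(f(b, b), b), cons(e, e))), cons(cons(f(b, b), cons(e, e)), cons(e, cons(b, e))))   [R4 at 1.2.1]
5. cons(cons(cons(cons(b, b), cons(b, b)), cons(cons(f(b, b), b), cons(e, e))), cons(cons(f(b, b), cons(e, e)), cons(e, cons(b, e))))  →  cons(cons(cons(cons(b, b), cons(b, b)), cons(cons(b, b), cons(e, e))), cons(cons(f(b, b), cons(e, e)), cons(e, cons(b, e))))   [R3 at 1.2.1.1]
6. cons(cons(cons(cons(b, b), cons(b, b)), cons(cons(b, b), cons(e, e))), cons(cons(f(b, b), cons(e, e)), cons(e, cons(b, e))))  →  cons(cons(cons(cons(b, b), cons(b, b)), cons(cons(b, b), cons(e, e))), cons(cons(b, cons(e, e)), cons(e, cons(b, e))))   [R3 at 2.1.1]

Reduce t₂ = cons(f(b, cons(cons(e, b), cons(b, f(b, f(b, e))))), e):
1. cons(f(b, cons(cons(e, b), cons(b, f(b, f(b, e))))), e)  →  cons(cons(cons(e, b), cons(b, f(b, f(b, e)))), e)   [R3 at 1]
2. cons(cons(cons(e, b), cons(b, f(b, f(b, e)))), e)  →  cons(cons(cons(e, b), cons(b, f(b, e))), e)   [R3 at 1.2.2]
3. cons(cons(cons(e, b), cons(b, f(b, e))), e)  →  cons(cons(cons(e, b), cons(b, e)), e)   [R3 at 1.2.2]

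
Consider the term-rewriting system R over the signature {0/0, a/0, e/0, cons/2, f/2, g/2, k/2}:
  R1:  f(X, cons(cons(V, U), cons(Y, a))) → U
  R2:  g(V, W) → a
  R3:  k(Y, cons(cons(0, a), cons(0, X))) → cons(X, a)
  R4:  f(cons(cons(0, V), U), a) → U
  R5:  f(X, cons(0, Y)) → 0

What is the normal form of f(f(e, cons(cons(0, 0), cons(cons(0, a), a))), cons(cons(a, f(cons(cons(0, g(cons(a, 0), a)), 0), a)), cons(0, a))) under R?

1. f(f(e, cons(cons(0, 0), cons(cons(0, a), a))), cons(cons(a, f(cons(cons(0, g(cons(a, 0), a)), 0), a)), cons(0, a)))  →  f(cons(cons(0, g(cons(a, 0), a)), 0), a)   [R1 at ε]
2. f(cons(cons(0, g(cons(a, 0), a)), 0), a)  →  0   [R4 at ε]

0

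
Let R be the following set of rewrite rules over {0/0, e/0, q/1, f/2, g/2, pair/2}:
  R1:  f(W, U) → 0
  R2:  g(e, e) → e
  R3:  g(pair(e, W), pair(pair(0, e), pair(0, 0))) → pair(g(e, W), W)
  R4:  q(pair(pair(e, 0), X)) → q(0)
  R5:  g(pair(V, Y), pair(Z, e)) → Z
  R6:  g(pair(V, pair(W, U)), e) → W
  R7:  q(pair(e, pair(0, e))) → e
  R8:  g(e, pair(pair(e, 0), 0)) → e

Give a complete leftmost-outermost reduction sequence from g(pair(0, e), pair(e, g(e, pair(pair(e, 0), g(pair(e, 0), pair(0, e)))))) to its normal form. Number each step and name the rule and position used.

1. g(pair(0, e), pair(e, g(e, pair(pair(e, 0), g(pair(e, 0), pair(0, e))))))  →  g(pair(0, e), pair(e, g(e, pair(pair(e, 0), 0))))   [R5 at 2.2.2.2]
2. g(pair(0, e), pair(e, g(e, pair(pair(e, 0), 0))))  →  g(pair(0, e), pair(e, e))   [R8 at 2.2]
3. g(pair(0, e), pair(e, e))  →  e   [R5 at ε]

e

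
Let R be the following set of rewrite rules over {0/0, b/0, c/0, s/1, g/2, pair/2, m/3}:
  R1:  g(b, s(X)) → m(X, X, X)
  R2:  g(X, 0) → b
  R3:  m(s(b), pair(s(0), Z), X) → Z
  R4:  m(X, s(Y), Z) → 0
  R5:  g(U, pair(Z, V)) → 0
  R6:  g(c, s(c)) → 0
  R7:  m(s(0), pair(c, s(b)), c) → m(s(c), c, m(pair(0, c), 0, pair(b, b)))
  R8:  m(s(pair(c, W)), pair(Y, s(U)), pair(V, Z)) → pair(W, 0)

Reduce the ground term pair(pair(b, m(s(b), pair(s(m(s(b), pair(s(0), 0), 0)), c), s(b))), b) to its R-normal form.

pair(pair(b, c), b)

1. pair(pair(b, m(s(b), pair(s(m(s(b), pair(s(0), 0), 0)), c), s(b))), b)  →  pair(pair(b, m(s(b), pair(s(0), c), s(b))), b)   [R3 at 1.2.2.1.1]
2. pair(pair(b, m(s(b), pair(s(0), c), s(b))), b)  →  pair(pair(b, c), b)   [R3 at 1.2]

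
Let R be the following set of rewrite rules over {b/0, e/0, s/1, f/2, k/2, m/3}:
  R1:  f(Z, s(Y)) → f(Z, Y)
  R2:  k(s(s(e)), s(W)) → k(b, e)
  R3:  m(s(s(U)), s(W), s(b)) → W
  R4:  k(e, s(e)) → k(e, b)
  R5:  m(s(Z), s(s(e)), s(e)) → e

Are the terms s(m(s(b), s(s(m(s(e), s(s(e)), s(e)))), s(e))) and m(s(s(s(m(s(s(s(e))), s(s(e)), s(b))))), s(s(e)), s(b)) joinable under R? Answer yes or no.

yes — NF(t₁) = s(e), NF(t₂) = s(e)

Reduce t₁ = s(m(s(b), s(s(m(s(e), s(s(e)), s(e)))), s(e))):
1. s(m(s(b), s(s(m(s(e), s(s(e)), s(e)))), s(e)))  →  s(m(s(b), s(s(e)), s(e)))   [R5 at 1.2.1.1]
2. s(m(s(b), s(s(e)), s(e)))  →  s(e)   [R5 at 1]

Reduce t₂ = m(s(s(s(m(s(s(s(e))), s(s(e)), s(b))))), s(s(e)), s(b)):
1. m(s(s(s(m(s(s(s(e))), s(s(e)), s(b))))), s(s(e)), s(b))  →  s(e)   [R3 at ε]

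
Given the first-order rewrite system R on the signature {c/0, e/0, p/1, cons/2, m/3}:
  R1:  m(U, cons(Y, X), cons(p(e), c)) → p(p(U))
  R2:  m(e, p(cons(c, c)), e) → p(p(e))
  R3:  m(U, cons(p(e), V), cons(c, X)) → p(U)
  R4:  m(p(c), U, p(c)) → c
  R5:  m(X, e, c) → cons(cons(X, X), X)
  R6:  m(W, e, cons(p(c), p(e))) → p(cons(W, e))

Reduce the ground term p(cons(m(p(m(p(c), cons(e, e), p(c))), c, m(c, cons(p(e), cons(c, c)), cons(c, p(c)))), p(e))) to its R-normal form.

p(cons(c, p(e)))

1. p(cons(m(p(m(p(c), cons(e, e), p(c))), c, m(c, cons(p(e), cons(c, c)), cons(c, p(c)))), p(e)))  →  p(cons(m(p(c), c, m(c, cons(p(e), cons(c, c)), cons(c, p(c)))), p(e)))   [R4 at 1.1.1.1]
2. p(cons(m(p(c), c, m(c, cons(p(e), cons(c, c)), cons(c, p(c)))), p(e)))  →  p(cons(m(p(c), c, p(c)), p(e)))   [R3 at 1.1.3]
3. p(cons(m(p(c), c, p(c)), p(e)))  →  p(cons(c, p(e)))   [R4 at 1.1]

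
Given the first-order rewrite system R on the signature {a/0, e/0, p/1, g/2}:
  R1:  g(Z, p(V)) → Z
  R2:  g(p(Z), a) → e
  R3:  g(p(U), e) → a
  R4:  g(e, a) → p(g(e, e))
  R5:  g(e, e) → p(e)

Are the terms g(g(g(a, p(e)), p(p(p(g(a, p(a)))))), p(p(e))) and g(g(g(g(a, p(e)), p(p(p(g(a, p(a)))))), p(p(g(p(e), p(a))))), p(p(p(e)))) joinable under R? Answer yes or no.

Reduce t₁ = g(g(g(a, p(e)), p(p(p(g(a, p(a)))))), p(p(e))):
1. g(g(g(a, p(e)), p(p(p(g(a, p(a)))))), p(p(e)))  →  g(g(a, p(e)), p(p(p(g(a, p(a))))))   [R1 at ε]
2. g(g(a, p(e)), p(p(p(g(a, p(a))))))  →  g(a, p(e))   [R1 at ε]
3. g(a, p(e))  →  a   [R1 at ε]

Reduce t₂ = g(g(g(g(a, p(e)), p(p(p(g(a, p(a)))))), p(p(g(p(e), p(a))))), p(p(p(e)))):
1. g(g(g(g(a, p(e)), p(p(p(g(a, p(a)))))), p(p(g(p(e), p(a))))), p(p(p(e))))  →  g(g(g(a, p(e)), p(p(p(g(a, p(a)))))), p(p(g(p(e), p(a)))))   [R1 at ε]
2. g(g(g(a, p(e)), p(p(p(g(a, p(a)))))), p(p(g(p(e), p(a)))))  →  g(g(a, p(e)), p(p(p(g(a, p(a))))))   [R1 at ε]
3. g(g(a, p(e)), p(p(p(g(a, p(a))))))  →  g(a, p(e))   [R1 at ε]
4. g(a, p(e))  →  a   [R1 at ε]

yes — NF(t₁) = a, NF(t₂) = a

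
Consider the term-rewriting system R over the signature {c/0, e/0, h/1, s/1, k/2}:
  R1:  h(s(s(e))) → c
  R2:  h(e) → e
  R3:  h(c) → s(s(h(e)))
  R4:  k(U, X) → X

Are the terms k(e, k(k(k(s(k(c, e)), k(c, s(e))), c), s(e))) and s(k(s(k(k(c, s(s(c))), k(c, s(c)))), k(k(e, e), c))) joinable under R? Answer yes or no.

no — NF(t₁) = s(e), NF(t₂) = s(c)

Reduce t₁ = k(e, k(k(k(s(k(c, e)), k(c, s(e))), c), s(e))):
1. k(e, k(k(k(s(k(c, e)), k(c, s(e))), c), s(e)))  →  k(k(k(s(k(c, e)), k(c, s(e))), c), s(e))   [R4 at ε]
2. k(k(k(s(k(c, e)), k(c, s(e))), c), s(e))  →  s(e)   [R4 at ε]

Reduce t₂ = s(k(s(k(k(c, s(s(c))), k(c, s(c)))), k(k(e, e), c))):
1. s(k(s(k(k(c, s(s(c))), k(c, s(c)))), k(k(e, e), c)))  →  s(k(k(e, e), c))   [R4 at 1]
2. s(k(k(e, e), c))  →  s(c)   [R4 at 1]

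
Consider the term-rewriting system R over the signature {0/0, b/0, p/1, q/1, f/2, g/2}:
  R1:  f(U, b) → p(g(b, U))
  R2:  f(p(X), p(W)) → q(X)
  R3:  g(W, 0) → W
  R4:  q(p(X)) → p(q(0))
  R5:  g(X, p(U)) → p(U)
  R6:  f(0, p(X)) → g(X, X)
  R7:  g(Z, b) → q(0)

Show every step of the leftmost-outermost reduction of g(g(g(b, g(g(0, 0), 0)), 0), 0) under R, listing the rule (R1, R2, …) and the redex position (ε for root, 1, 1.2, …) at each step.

b

1. g(g(g(b, g(g(0, 0), 0)), 0), 0)  →  g(g(b, g(g(0, 0), 0)), 0)   [R3 at ε]
2. g(g(b, g(g(0, 0), 0)), 0)  →  g(b, g(g(0, 0), 0))   [R3 at ε]
3. g(b, g(g(0, 0), 0))  →  g(b, g(0, 0))   [R3 at 2]
4. g(b, g(0, 0))  →  g(b, 0)   [R3 at 2]
5. g(b, 0)  →  b   [R3 at ε]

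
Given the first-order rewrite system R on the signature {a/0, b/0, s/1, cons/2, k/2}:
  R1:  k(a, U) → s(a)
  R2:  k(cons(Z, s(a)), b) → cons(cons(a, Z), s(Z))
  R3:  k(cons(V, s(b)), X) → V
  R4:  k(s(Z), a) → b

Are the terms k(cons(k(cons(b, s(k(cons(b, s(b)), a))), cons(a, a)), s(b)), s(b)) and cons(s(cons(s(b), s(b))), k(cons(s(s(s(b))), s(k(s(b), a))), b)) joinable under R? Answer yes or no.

Reduce t₁ = k(cons(k(cons(b, s(k(cons(b, s(b)), a))), cons(a, a)), s(b)), s(b)):
1. k(cons(k(cons(b, s(k(cons(b, s(b)), a))), cons(a, a)), s(b)), s(b))  →  k(cons(b, s(k(cons(b, s(b)), a))), cons(a, a))   [R3 at ε]
2. k(cons(b, s(k(cons(b, s(b)), a))), cons(a, a))  →  k(cons(b, s(b)), cons(a, a))   [R3 at 1.2.1]
3. k(cons(b, s(b)), cons(a, a))  →  b   [R3 at ε]

Reduce t₂ = cons(s(cons(s(b), s(b))), k(cons(s(s(s(b))), s(k(s(b), a))), b)):
1. cons(s(cons(s(b), s(b))), k(cons(s(s(s(b))), s(k(s(b), a))), b))  →  cons(s(cons(s(b), s(b))), k(cons(s(s(s(b))), s(b)), b))   [R4 at 2.1.2.1]
2. cons(s(cons(s(b), s(b))), k(cons(s(s(s(b))), s(b)), b))  →  cons(s(cons(s(b), s(b))), s(s(s(b))))   [R3 at 2]

no — NF(t₁) = b, NF(t₂) = cons(s(cons(s(b), s(b))), s(s(s(b))))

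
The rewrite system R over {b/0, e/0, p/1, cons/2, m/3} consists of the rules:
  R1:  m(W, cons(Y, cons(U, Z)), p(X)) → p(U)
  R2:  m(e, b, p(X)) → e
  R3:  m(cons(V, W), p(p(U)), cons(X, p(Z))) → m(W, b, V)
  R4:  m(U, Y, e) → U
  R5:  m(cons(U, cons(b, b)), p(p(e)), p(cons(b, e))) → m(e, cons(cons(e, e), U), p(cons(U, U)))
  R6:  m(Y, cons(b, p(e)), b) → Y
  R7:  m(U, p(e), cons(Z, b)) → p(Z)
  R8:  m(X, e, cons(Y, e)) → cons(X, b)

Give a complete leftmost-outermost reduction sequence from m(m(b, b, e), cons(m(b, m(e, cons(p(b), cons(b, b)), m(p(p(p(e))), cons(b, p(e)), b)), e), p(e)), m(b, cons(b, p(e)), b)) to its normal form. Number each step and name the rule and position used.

1. m(m(b, b, e), cons(m(b, m(e, cons(p(b), cons(b, b)), m(p(p(p(e))), cons(b, p(e)), b)), e), p(e)), m(b, cons(b, p(e)), b))  →  m(b, cons(m(b, m(e, cons(p(b), cons(b, b)), m(p(p(p(e))), cons(b, p(e)), b)), e), p(e)), m(b, cons(b, p(e)), b))   [R4 at 1]
2. m(b, cons(m(b, m(e, cons(p(b), cons(b, b)), m(p(p(p(e))), cons(b, p(e)), b)), e), p(e)), m(b, cons(b, p(e)), b))  →  m(b, cons(b, p(e)), m(b, cons(b, p(e)), b))   [R4 at 2.1]
3. m(b, cons(b, p(e)), m(b, cons(b, p(e)), b))  →  m(b, cons(b, p(e)), b)   [R6 at 3]
4. m(b, cons(b, p(e)), b)  →  b   [R6 at ε]

b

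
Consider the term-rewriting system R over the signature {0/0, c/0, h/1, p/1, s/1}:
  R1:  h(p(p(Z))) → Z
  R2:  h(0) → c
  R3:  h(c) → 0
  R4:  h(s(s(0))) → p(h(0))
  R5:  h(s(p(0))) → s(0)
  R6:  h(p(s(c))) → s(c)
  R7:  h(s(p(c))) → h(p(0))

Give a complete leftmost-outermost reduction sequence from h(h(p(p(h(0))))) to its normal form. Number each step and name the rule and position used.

1. h(h(p(p(h(0)))))  →  h(h(0))   [R1 at 1]
2. h(h(0))  →  h(c)   [R2 at 1]
3. h(c)  →  0   [R3 at ε]

0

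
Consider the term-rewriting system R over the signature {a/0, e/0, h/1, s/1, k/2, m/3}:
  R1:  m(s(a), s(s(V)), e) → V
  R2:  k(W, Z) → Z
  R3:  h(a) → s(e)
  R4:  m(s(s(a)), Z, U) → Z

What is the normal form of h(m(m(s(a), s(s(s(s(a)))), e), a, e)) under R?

1. h(m(m(s(a), s(s(s(s(a)))), e), a, e))  →  h(m(s(s(a)), a, e))   [R1 at 1.1]
2. h(m(s(s(a)), a, e))  →  h(a)   [R4 at 1]
3. h(a)  →  s(e)   [R3 at ε]

s(e)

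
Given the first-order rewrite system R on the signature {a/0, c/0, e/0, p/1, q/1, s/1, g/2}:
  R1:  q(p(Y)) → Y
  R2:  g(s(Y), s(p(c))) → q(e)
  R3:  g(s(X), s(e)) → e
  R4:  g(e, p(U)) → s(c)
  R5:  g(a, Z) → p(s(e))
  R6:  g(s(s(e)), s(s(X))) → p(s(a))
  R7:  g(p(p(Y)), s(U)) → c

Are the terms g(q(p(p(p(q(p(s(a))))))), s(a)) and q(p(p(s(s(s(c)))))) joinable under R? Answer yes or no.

Reduce t₁ = g(q(p(p(p(q(p(s(a))))))), s(a)):
1. g(q(p(p(p(q(p(s(a))))))), s(a))  →  g(p(p(q(p(s(a))))), s(a))   [R1 at 1]
2. g(p(p(q(p(s(a))))), s(a))  →  c   [R7 at ε]

Reduce t₂ = q(p(p(s(s(s(c)))))):
1. q(p(p(s(s(s(c))))))  →  p(s(s(s(c))))   [R1 at ε]

no — NF(t₁) = c, NF(t₂) = p(s(s(s(c))))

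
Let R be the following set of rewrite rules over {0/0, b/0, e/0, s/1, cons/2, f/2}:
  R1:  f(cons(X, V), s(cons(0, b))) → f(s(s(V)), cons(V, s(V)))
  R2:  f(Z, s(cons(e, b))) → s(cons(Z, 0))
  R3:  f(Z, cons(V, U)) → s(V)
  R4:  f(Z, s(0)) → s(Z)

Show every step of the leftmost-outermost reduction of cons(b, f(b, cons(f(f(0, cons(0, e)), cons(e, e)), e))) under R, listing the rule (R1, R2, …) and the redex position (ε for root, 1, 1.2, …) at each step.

cons(b, s(s(e)))

1. cons(b, f(b, cons(f(f(0, cons(0, e)), cons(e, e)), e)))  →  cons(b, s(f(f(0, cons(0, e)), cons(e, e))))   [R3 at 2]
2. cons(b, s(f(f(0, cons(0, e)), cons(e, e))))  →  cons(b, s(s(e)))   [R3 at 2.1]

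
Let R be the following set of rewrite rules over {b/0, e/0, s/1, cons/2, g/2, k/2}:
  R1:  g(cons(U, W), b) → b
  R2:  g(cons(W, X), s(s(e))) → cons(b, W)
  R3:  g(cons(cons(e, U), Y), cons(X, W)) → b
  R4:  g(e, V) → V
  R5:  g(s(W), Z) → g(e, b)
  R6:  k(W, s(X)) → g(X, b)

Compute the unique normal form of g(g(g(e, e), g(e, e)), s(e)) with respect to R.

1. g(g(g(e, e), g(e, e)), s(e))  →  g(g(e, g(e, e)), s(e))   [R4 at 1.1]
2. g(g(e, g(e, e)), s(e))  →  g(g(e, e), s(e))   [R4 at 1]
3. g(g(e, e), s(e))  →  g(e, s(e))   [R4 at 1]
4. g(e, s(e))  →  s(e)   [R4 at ε]

s(e)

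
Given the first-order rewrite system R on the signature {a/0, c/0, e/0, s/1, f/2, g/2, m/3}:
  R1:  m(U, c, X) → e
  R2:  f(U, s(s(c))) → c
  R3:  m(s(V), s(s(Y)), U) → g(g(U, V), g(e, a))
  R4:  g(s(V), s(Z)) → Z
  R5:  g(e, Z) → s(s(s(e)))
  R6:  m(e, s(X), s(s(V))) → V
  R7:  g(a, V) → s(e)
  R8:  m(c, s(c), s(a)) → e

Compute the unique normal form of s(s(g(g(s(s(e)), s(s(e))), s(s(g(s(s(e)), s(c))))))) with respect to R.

1. s(s(g(g(s(s(e)), s(s(e))), s(s(g(s(s(e)), s(c)))))))  →  s(s(g(s(e), s(s(g(s(s(e)), s(c)))))))   [R4 at 1.1.1]
2. s(s(g(s(e), s(s(g(s(s(e)), s(c)))))))  →  s(s(s(g(s(s(e)), s(c)))))   [R4 at 1.1]
3. s(s(s(g(s(s(e)), s(c)))))  →  s(s(s(c)))   [R4 at 1.1.1]

s(s(s(c)))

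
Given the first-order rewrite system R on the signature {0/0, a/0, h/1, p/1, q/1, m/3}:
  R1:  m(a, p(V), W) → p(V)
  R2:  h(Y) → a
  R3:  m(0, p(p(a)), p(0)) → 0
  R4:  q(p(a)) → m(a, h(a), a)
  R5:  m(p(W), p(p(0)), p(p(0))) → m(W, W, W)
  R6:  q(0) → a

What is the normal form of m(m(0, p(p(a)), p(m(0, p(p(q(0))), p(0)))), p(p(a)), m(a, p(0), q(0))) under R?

1. m(m(0, p(p(a)), p(m(0, p(p(q(0))), p(0)))), p(p(a)), m(a, p(0), q(0)))  →  m(m(0, p(p(a)), p(m(0, p(p(a)), p(0)))), p(p(a)), m(a, p(0), q(0)))   [R6 at 1.3.1.2.1.1]
2. m(m(0, p(p(a)), p(m(0, p(p(a)), p(0)))), p(p(a)), m(a, p(0), q(0)))  →  m(m(0, p(p(a)), p(0)), p(p(a)), m(a, p(0), q(0)))   [R3 at 1.3.1]
3. m(m(0, p(p(a)), p(0)), p(p(a)), m(a, p(0), q(0)))  →  m(0, p(p(a)), m(a, p(0), q(0)))   [R3 at 1]
4. m(0, p(p(a)), m(a, p(0), q(0)))  →  m(0, p(p(a)), p(0))   [R1 at 3]
5. m(0, p(p(a)), p(0))  →  0   [R3 at ε]

0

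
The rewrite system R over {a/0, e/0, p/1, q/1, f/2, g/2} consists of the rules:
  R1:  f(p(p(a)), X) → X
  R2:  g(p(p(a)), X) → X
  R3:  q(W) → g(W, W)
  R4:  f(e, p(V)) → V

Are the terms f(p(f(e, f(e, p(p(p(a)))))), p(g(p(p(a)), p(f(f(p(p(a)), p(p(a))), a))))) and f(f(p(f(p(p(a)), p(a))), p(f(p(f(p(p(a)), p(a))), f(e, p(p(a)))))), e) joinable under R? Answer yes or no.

Reduce t₁ = f(p(f(e, f(e, p(p(p(a)))))), p(g(p(p(a)), p(f(f(p(p(a)), p(p(a))), a))))):
1. f(p(f(e, f(e, p(p(p(a)))))), p(g(p(p(a)), p(f(f(p(p(a)), p(p(a))), a)))))  →  f(p(f(e, p(p(a)))), p(g(p(p(a)), p(f(f(p(p(a)), p(p(a))), a)))))   [R4 at 1.1.2]
2. f(p(f(e, p(p(a)))), p(g(p(p(a)), p(f(f(p(p(a)), p(p(a))), a)))))  →  f(p(p(a)), p(g(p(p(a)), p(f(f(p(p(a)), p(p(a))), a)))))   [R4 at 1.1]
3. f(p(p(a)), p(g(p(p(a)), p(f(f(p(p(a)), p(p(a))), a)))))  →  p(g(p(p(a)), p(f(f(p(p(a)), p(p(a))), a))))   [R1 at ε]
4. p(g(p(p(a)), p(f(f(p(p(a)), p(p(a))), a))))  →  p(p(f(f(p(p(a)), p(p(a))), a)))   [R2 at 1]
5. p(p(f(f(p(p(a)), p(p(a))), a)))  →  p(p(f(p(p(a)), a)))   [R1 at 1.1.1]
6. p(p(f(p(p(a)), a)))  →  p(p(a))   [R1 at 1.1]

Reduce t₂ = f(f(p(f(p(p(a)), p(a))), p(f(p(f(p(p(a)), p(a))), f(e, p(p(a)))))), e):
1. f(f(p(f(p(p(a)), p(a))), p(f(p(f(p(p(a)), p(a))), f(e, p(p(a)))))), e)  →  f(f(p(p(a)), p(f(p(f(p(p(a)), p(a))), f(e, p(p(a)))))), e)   [R1 at 1.1.1]
2. f(f(p(p(a)), p(f(p(f(p(p(a)), p(a))), f(e, p(p(a)))))), e)  →  f(p(f(p(f(p(p(a)), p(a))), f(e, p(p(a))))), e)   [R1 at 1]
3. f(p(f(p(f(p(p(a)), p(a))), f(e, p(p(a))))), e)  →  f(p(f(p(p(a)), f(e, p(p(a))))), e)   [R1 at 1.1.1.1]
4. f(p(f(p(p(a)), f(e, p(p(a))))), e)  →  f(p(f(e, p(p(a)))), e)   [R1 at 1.1]
5. f(p(f(e, p(p(a)))), e)  →  f(p(p(a)), e)   [R4 at 1.1]
6. f(p(p(a)), e)  →  e   [R1 at ε]

no — NF(t₁) = p(p(a)), NF(t₂) = e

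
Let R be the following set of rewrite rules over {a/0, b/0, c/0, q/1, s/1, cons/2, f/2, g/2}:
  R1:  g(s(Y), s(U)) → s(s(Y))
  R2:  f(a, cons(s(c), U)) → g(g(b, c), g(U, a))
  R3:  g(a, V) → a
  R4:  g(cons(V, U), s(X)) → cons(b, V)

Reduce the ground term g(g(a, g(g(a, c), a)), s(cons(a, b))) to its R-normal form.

a

1. g(g(a, g(g(a, c), a)), s(cons(a, b)))  →  g(a, s(cons(a, b)))   [R3 at 1]
2. g(a, s(cons(a, b)))  →  a   [R3 at ε]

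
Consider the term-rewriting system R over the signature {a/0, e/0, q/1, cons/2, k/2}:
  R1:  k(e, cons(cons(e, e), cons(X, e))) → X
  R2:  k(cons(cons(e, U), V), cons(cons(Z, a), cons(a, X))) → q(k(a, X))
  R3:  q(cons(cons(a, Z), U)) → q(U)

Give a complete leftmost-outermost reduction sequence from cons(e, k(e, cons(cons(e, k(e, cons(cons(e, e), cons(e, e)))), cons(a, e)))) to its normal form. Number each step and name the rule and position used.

cons(e, a)

1. cons(e, k(e, cons(cons(e, k(e, cons(cons(e, e), cons(e, e)))), cons(a, e))))  →  cons(e, k(e, cons(cons(e, e), cons(a, e))))   [R1 at 2.2.1.2]
2. cons(e, k(e, cons(cons(e, e), cons(a, e))))  →  cons(e, a)   [R1 at 2]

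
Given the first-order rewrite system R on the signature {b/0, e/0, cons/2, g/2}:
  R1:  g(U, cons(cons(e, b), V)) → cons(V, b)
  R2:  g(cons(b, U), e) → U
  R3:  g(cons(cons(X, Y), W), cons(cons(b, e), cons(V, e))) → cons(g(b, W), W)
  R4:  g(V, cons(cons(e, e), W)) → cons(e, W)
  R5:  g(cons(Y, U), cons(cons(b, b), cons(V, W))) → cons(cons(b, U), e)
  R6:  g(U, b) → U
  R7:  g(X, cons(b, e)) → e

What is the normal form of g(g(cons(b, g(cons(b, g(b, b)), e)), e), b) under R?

1. g(g(cons(b, g(cons(b, g(b, b)), e)), e), b)  →  g(cons(b, g(cons(b, g(b, b)), e)), e)   [R6 at ε]
2. g(cons(b, g(cons(b, g(b, b)), e)), e)  →  g(cons(b, g(b, b)), e)   [R2 at ε]
3. g(cons(b, g(b, b)), e)  →  g(b, b)   [R2 at ε]
4. g(b, b)  →  b   [R6 at ε]

b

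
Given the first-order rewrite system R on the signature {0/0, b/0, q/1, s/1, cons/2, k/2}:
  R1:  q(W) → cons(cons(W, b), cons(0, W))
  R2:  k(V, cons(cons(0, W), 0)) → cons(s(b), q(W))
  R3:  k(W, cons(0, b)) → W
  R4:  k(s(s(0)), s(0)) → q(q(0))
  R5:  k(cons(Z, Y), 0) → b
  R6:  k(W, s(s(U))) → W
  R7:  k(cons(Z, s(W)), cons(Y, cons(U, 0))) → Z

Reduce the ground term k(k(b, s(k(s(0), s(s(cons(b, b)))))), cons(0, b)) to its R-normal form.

1. k(k(b, s(k(s(0), s(s(cons(b, b)))))), cons(0, b))  →  k(b, s(k(s(0), s(s(cons(b, b))))))   [R3 at ε]
2. k(b, s(k(s(0), s(s(cons(b, b))))))  →  k(b, s(s(0)))   [R6 at 2.1]
3. k(b, s(s(0)))  →  b   [R6 at ε]

b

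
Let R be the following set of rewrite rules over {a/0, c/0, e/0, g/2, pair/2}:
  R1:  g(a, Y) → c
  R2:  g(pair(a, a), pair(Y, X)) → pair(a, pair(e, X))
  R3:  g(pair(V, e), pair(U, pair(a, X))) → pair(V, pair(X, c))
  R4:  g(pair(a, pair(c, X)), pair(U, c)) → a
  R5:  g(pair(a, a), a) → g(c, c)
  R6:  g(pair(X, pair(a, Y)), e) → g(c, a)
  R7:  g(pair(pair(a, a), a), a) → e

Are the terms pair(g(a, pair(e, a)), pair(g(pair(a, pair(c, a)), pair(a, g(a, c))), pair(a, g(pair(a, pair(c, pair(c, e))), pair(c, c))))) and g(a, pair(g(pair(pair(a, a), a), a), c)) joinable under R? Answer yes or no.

Reduce t₁ = pair(g(a, pair(e, a)), pair(g(pair(a, pair(c, a)), pair(a, g(a, c))), pair(a, g(pair(a, pair(c, pair(c, e))), pair(c, c))))):
1. pair(g(a, pair(e, a)), pair(g(pair(a, pair(c, a)), pair(a, g(a, c))), pair(a, g(pair(a, pair(c, pair(c, e))), pair(c, c)))))  →  pair(c, pair(g(pair(a, pair(c, a)), pair(a, g(a, c))), pair(a, g(pair(a, pair(c, pair(c, e))), pair(c, c)))))   [R1 at 1]
2. pair(c, pair(g(pair(a, pair(c, a)), pair(a, g(a, c))), pair(a, g(pair(a, pair(c, pair(c, e))), pair(c, c)))))  →  pair(c, pair(g(pair(a, pair(c, a)), pair(a, c)), pair(a, g(pair(a, pair(c, pair(c, e))), pair(c, c)))))   [R1 at 2.1.2.2]
3. pair(c, pair(g(pair(a, pair(c, a)), pair(a, c)), pair(a, g(pair(a, pair(c, pair(c, e))), pair(c, c)))))  →  pair(c, pair(a, pair(a, g(pair(a, pair(c, pair(c, e))), pair(c, c)))))   [R4 at 2.1]
4. pair(c, pair(a, pair(a, g(pair(a, pair(c, pair(c, e))), pair(c, c)))))  →  pair(c, pair(a, pair(a, a)))   [R4 at 2.2.2]

Reduce t₂ = g(a, pair(g(pair(pair(a, a), a), a), c)):
1. g(a, pair(g(pair(pair(a, a), a), a), c))  →  c   [R1 at ε]

no — NF(t₁) = pair(c, pair(a, pair(a, a))), NF(t₂) = c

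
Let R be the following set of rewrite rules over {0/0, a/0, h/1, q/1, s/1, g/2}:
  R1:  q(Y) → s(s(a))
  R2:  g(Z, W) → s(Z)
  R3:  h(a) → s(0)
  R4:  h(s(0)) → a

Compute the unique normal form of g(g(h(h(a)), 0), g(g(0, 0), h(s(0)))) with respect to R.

1. g(g(h(h(a)), 0), g(g(0, 0), h(s(0))))  →  s(g(h(h(a)), 0))   [R2 at ε]
2. s(g(h(h(a)), 0))  →  s(s(h(h(a))))   [R2 at 1]
3. s(s(h(h(a))))  →  s(s(h(s(0))))   [R3 at 1.1.1]
4. s(s(h(s(0))))  →  s(s(a))   [R4 at 1.1]

s(s(a))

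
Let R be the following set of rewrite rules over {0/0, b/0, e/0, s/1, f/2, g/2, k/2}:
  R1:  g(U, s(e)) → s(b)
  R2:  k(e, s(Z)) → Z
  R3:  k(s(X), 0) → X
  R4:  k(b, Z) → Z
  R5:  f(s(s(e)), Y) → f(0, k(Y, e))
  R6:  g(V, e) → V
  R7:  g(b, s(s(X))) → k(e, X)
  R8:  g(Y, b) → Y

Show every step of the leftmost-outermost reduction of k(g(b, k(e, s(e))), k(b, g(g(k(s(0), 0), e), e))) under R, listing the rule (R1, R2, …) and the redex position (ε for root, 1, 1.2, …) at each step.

1. k(g(b, k(e, s(e))), k(b, g(g(k(s(0), 0), e), e)))  →  k(g(b, e), k(b, g(g(k(s(0), 0), e), e)))   [R2 at 1.2]
2. k(g(b, e), k(b, g(g(k(s(0), 0), e), e)))  →  k(b, k(b, g(g(k(s(0), 0), e), e)))   [R6 at 1]
3. k(b, k(b, g(g(k(s(0), 0), e), e)))  →  k(b, g(g(k(s(0), 0), e), e))   [R4 at ε]
4. k(b, g(g(k(s(0), 0), e), e))  →  g(g(k(s(0), 0), e), e)   [R4 at ε]
5. g(g(k(s(0), 0), e), e)  →  g(k(s(0), 0), e)   [R6 at ε]
6. g(k(s(0), 0), e)  →  k(s(0), 0)   [R6 at ε]
7. k(s(0), 0)  →  0   [R3 at ε]

0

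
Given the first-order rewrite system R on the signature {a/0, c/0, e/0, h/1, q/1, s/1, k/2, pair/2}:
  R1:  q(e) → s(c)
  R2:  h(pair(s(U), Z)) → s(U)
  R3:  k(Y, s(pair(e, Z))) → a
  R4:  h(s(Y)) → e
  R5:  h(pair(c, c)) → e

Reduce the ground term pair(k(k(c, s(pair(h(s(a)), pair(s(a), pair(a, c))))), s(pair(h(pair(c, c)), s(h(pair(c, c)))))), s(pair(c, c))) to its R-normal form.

pair(a, s(pair(c, c)))

1. pair(k(k(c, s(pair(h(s(a)), pair(s(a), pair(a, c))))), s(pair(h(pair(c, c)), s(h(pair(c, c)))))), s(pair(c, c)))  →  pair(k(k(c, s(pair(e, pair(s(a), pair(a, c))))), s(pair(h(pair(c, c)), s(h(pair(c, c)))))), s(pair(c, c)))   [R4 at 1.1.2.1.1]
2. pair(k(k(c, s(pair(e, pair(s(a), pair(a, c))))), s(pair(h(pair(c, c)), s(h(pair(c, c)))))), s(pair(c, c)))  →  pair(k(a, s(pair(h(pair(c, c)), s(h(pair(c, c)))))), s(pair(c, c)))   [R3 at 1.1]
3. pair(k(a, s(pair(h(pair(c, c)), s(h(pair(c, c)))))), s(pair(c, c)))  →  pair(k(a, s(pair(e, s(h(pair(c, c)))))), s(pair(c, c)))   [R5 at 1.2.1.1]
4. pair(k(a, s(pair(e, s(h(pair(c, c)))))), s(pair(c, c)))  →  pair(a, s(pair(c, c)))   [R3 at 1]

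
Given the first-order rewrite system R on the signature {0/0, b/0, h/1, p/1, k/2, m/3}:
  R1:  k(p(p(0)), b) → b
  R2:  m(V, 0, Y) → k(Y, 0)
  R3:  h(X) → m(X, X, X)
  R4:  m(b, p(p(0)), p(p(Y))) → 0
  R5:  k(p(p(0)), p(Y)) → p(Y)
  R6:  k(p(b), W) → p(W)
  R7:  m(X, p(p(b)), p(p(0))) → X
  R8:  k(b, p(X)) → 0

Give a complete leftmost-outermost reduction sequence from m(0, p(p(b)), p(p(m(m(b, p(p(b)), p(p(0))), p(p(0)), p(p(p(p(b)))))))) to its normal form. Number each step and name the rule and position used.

0

1. m(0, p(p(b)), p(p(m(m(b, p(p(b)), p(p(0))), p(p(0)), p(p(p(p(b))))))))  →  m(0, p(p(b)), p(p(m(b, p(p(0)), p(p(p(p(b))))))))   [R7 at 3.1.1.1]
2. m(0, p(p(b)), p(p(m(b, p(p(0)), p(p(p(p(b))))))))  →  m(0, p(p(b)), p(p(0)))   [R4 at 3.1.1]
3. m(0, p(p(b)), p(p(0)))  →  0   [R7 at ε]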